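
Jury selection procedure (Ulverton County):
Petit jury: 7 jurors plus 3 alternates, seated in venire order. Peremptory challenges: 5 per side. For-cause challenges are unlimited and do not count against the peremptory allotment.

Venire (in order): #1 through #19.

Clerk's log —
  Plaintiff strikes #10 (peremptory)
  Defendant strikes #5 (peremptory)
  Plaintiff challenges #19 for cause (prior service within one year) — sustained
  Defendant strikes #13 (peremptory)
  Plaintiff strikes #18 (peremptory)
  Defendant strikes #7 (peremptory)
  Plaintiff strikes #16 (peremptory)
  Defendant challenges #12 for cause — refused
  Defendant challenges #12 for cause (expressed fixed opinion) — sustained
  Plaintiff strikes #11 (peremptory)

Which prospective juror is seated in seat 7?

Removed: #5, #7, #10, #11, #12, #13, #16, #18, #19.
Seating in order: seats 1–7 → #1, #2, #3, #4, #6, #8, #9; alternates → #14, #15, #17.
So seat 7 is #9.

9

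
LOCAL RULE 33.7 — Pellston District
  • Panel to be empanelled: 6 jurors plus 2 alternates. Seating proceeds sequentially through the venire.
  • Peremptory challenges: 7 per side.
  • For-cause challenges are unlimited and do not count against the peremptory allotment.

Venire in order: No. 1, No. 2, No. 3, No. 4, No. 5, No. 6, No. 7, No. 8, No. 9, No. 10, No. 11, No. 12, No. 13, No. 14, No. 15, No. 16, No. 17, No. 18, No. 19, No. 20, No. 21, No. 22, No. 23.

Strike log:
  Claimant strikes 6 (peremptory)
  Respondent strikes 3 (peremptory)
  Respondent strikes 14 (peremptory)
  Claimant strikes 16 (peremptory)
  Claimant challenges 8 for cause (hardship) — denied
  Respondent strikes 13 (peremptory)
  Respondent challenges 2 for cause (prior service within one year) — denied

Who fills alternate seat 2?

Removed: #3, #6, #13, #14, #16. (#2, #8 stay — for-cause denied.)
Seating in order: seats 1–6 → #1, #2, #4, #5, #7, #8; alternates → #9, #10.
So alternate 2 is #10.

10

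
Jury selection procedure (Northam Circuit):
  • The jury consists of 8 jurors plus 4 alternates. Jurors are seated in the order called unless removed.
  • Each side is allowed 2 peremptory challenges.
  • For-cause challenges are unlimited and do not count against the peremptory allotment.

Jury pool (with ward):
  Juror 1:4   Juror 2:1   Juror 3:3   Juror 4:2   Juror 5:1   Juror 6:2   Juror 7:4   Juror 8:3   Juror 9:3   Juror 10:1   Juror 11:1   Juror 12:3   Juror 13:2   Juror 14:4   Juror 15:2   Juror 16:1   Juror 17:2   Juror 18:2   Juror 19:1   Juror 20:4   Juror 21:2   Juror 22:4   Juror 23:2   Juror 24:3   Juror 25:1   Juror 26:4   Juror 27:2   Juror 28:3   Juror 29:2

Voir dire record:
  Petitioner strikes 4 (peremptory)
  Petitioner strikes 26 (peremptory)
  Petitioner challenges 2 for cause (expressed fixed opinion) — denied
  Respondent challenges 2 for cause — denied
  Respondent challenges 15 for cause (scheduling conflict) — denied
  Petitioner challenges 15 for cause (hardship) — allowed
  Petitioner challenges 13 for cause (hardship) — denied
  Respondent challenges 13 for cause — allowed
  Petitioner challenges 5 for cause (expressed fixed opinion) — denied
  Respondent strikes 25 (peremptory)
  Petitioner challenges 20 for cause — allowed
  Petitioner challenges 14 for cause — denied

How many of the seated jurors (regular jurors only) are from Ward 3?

3

Removed: #4, #13, #15, #20, #25, #26.
Seated jurors 1–8: #1, #2, #3, #5, #6, #7, #8, #9 (alternates #10, #11, #12, #14 not counted).
Of those, in Ward 3: #3, #8, #9 → 3.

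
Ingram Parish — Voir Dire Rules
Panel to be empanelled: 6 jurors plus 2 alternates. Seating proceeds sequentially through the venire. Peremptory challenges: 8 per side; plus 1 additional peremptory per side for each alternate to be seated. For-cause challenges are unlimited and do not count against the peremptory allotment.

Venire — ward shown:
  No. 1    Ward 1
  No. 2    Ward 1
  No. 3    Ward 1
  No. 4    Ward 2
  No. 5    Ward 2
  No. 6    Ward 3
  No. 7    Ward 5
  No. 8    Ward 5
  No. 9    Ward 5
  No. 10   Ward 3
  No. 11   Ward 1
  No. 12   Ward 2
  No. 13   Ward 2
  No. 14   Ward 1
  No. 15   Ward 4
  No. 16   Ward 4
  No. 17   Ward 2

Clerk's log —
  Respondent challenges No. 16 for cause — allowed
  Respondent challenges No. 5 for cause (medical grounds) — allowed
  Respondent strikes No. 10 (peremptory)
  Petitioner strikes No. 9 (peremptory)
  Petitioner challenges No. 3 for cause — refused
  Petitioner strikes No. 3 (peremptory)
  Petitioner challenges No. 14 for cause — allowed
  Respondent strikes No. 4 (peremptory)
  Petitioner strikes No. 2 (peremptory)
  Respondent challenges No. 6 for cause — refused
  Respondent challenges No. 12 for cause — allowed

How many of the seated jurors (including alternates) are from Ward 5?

2

Removed: #2, #3, #4, #5, #9, #10, #12, #14, #16.
Seated (8 incl. alternates): #1, #6, #7, #8, #11, #13, #15, #17.
Of those, in Ward 5: #7, #8 → 2.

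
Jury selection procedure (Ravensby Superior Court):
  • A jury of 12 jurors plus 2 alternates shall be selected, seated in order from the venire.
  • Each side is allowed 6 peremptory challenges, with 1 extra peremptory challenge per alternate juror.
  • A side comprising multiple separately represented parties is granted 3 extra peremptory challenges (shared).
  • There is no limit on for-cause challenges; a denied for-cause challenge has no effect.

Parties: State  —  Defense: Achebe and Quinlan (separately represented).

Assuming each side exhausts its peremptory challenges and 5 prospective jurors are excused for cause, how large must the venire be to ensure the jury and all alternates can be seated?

Seats to fill: 12 + 2 alternates = 14.
Peremptories — State: 6 + 1×2 = 8; Defense: 6 + 1×2 + 3 = 11; total 19.
For-cause removals: 5.
Minimum venire: 14 + 19 + 5 = 38.

38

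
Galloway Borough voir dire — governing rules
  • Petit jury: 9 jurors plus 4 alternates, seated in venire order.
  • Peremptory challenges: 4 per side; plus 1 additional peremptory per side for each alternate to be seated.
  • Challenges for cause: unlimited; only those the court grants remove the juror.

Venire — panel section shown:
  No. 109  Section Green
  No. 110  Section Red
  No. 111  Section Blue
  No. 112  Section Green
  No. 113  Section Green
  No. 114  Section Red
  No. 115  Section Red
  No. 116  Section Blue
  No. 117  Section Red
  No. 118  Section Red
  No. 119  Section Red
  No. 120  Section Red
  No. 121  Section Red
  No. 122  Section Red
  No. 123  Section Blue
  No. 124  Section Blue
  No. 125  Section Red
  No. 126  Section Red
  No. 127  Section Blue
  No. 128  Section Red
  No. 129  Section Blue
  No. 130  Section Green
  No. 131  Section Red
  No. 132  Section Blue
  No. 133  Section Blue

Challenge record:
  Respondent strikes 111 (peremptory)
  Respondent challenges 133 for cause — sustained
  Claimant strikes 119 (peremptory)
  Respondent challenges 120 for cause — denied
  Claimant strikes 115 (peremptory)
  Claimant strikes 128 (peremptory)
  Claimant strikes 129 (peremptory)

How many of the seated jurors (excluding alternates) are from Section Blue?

Removed: #111, #115, #119, #128, #129, #133.
Seated jurors 1–9: #109, #110, #112, #113, #114, #116, #117, #118, #120 (alternates #121, #122, #123, #124 not counted).
Of those, in Section Blue: #116 → 1.

1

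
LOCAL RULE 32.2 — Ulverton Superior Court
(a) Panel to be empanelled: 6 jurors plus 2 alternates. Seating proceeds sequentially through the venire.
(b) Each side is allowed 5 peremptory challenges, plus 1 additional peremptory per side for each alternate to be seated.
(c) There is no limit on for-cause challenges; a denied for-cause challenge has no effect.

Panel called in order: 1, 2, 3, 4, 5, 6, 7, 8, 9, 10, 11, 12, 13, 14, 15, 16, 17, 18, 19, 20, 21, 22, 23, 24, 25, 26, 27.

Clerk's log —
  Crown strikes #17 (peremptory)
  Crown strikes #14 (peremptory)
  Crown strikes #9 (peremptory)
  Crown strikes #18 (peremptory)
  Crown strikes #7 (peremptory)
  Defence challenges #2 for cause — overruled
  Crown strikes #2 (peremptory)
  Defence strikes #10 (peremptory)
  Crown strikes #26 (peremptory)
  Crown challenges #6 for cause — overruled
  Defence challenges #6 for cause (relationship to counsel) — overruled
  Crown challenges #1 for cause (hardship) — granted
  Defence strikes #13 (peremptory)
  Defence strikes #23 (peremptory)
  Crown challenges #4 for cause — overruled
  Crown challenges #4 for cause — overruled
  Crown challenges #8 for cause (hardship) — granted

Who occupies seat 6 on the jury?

12

Removed: #1, #2, #7, #8, #9, #10, #13, #14, #17, #18, #23, #26. (#4, #6 stay — for-cause denied.)
Filling seats in venire order through position 6: #3, #4, #5, #6, #11, #12.
So seat 6 is #12.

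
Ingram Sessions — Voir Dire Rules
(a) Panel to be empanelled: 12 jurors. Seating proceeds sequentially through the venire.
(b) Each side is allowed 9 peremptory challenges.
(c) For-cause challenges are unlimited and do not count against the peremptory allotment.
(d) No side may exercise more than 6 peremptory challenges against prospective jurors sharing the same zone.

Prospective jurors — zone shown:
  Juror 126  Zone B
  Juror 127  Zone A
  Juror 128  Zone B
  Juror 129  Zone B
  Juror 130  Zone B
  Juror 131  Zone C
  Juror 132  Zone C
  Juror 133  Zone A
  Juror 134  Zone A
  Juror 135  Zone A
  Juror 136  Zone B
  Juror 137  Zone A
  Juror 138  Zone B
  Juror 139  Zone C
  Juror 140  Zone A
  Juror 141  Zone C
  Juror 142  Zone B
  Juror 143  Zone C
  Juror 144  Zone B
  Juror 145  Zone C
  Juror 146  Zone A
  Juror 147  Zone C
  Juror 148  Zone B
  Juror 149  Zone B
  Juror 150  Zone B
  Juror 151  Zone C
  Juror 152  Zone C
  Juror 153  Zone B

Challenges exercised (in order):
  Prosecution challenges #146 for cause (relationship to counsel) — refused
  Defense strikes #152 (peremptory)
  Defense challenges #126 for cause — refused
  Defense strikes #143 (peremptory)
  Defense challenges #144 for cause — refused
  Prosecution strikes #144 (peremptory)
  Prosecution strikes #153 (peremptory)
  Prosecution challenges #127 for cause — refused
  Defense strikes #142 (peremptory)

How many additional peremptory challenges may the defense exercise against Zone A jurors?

6

Defense peremptories so far: #152, #143, #142 — 3 of 9 used, 6 left overall.
Against Zone A: none yet — per-zone cap 6 leaves 6.
Binding limit: min(6, 6) = 6.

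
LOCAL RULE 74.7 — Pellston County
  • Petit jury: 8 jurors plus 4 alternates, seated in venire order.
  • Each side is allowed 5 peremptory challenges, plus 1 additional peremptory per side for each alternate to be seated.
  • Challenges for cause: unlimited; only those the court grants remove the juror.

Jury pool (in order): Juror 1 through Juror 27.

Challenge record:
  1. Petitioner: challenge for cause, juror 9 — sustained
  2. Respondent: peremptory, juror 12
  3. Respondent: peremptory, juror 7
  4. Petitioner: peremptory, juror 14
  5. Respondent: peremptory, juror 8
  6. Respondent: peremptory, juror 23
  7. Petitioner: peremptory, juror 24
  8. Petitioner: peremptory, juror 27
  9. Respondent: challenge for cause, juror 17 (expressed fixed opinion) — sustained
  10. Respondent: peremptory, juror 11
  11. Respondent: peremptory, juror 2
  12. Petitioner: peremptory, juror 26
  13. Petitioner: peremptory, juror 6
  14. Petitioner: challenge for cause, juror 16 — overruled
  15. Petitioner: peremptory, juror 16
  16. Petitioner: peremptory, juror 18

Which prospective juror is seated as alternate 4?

25

Removed: #2, #6, #7, #8, #9, #11, #12, #14, #16, #17, #18, #23, #24, #26, #27.
Seating in order: seats 1–8 → #1, #3, #4, #5, #10, #13, #15, #19; alternates → #20, #21, #22, #25.
So alternate 4 is #25.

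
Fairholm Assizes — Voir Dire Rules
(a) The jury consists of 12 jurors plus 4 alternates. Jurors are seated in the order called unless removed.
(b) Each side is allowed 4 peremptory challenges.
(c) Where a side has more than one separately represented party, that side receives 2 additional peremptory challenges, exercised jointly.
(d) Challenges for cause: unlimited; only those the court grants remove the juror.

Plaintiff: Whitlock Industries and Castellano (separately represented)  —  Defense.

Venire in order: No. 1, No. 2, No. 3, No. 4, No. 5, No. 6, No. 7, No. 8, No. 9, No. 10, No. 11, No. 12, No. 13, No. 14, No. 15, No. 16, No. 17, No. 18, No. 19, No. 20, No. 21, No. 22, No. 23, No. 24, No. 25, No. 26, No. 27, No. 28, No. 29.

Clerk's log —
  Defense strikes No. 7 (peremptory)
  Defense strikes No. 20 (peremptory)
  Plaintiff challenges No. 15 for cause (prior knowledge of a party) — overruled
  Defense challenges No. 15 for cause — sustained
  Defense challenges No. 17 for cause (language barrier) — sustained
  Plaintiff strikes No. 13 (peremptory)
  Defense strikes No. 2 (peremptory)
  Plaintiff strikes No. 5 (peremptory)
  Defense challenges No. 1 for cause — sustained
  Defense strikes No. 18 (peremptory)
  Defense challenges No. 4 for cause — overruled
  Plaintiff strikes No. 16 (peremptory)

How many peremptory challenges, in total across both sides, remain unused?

Plaintiff allotment: 4 base + 2 multi-party = 6. Defense allotment: 4.
Plaintiff peremptories used: #13, #5, #16 — 3 (the for-cause on #15 doesn't count).
Defense peremptories used: #7, #20, #2, #18 — 4 (for-cause on #15, #17, #1, #4 don't count).
Remaining: (6 − 3) + (4 − 4) = 3.

3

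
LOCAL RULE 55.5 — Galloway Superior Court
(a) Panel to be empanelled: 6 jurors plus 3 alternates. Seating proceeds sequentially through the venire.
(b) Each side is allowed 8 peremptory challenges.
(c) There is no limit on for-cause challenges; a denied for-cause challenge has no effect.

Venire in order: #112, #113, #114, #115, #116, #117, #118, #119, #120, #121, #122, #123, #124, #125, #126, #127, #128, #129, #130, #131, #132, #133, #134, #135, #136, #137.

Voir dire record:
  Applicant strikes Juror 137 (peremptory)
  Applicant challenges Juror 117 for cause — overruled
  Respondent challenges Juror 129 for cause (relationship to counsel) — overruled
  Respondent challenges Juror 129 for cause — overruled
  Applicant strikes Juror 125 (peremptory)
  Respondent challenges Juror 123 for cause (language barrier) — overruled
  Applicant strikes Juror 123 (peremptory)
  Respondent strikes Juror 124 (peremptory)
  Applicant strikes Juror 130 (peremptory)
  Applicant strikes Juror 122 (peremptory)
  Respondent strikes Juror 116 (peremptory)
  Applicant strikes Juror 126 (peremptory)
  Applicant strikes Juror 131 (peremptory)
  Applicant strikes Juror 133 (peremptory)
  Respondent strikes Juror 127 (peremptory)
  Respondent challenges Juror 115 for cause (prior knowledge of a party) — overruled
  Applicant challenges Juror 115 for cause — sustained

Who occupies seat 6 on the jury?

Removed: #115, #116, #122, #123, #124, #125, #126, #127, #130, #131, #133, #137. (#117, #129 stay — for-cause denied.)
Seating in order: seats 1–6 → #112, #113, #114, #117, #118, #119; alternates → #120, #121, #128.
So seat 6 is #119.

119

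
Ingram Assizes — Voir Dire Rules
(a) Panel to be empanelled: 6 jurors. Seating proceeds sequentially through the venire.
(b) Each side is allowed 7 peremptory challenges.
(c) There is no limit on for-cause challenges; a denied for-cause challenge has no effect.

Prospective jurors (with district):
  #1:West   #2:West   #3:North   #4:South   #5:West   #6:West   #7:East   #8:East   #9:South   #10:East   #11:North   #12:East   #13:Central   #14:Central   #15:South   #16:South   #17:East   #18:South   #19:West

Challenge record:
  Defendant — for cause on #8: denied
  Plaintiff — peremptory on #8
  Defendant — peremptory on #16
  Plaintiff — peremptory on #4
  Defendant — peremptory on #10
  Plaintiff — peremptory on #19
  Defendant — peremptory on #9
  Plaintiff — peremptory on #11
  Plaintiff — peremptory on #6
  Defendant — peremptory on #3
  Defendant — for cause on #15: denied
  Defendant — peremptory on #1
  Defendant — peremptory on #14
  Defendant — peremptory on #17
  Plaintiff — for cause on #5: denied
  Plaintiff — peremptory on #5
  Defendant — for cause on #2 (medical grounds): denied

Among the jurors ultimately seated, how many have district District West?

1

Removed: #1, #3, #4, #5, #6, #8, #9, #10, #11, #14, #16, #17, #19.
Seated jurors 1–6: #2, #7, #12, #13, #15, #18.
Of those, in District West: #2 → 1.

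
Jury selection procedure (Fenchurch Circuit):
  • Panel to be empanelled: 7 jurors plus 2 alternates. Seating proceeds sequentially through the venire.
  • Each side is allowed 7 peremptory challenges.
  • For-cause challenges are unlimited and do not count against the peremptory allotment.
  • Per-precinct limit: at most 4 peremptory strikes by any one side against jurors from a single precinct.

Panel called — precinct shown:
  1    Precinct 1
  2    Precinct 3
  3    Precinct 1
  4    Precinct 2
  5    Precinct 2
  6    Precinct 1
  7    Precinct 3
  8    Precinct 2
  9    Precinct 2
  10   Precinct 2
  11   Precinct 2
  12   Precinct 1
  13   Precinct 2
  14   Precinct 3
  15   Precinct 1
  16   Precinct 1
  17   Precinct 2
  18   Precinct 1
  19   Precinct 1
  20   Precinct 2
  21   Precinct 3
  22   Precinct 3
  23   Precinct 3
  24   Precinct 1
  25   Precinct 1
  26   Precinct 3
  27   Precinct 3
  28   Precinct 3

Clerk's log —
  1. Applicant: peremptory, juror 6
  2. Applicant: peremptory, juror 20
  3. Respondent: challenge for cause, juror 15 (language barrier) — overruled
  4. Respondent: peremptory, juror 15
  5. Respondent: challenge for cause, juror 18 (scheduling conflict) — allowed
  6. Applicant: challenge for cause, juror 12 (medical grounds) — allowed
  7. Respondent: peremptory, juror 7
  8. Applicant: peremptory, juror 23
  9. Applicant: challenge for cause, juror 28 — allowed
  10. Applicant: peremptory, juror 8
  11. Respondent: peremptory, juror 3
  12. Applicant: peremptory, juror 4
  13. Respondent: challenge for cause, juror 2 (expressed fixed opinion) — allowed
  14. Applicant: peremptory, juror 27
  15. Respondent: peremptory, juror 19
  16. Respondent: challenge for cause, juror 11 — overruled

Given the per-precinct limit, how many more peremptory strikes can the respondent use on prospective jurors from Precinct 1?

1

Respondent peremptories so far: #15, #7, #3, #19 — 4 of 7 used, 3 left overall.
Against Precinct 1: #15, #3, #19 — 3 used; per-precinct cap 4 leaves 1.
Binding limit: min(3, 1) = 1.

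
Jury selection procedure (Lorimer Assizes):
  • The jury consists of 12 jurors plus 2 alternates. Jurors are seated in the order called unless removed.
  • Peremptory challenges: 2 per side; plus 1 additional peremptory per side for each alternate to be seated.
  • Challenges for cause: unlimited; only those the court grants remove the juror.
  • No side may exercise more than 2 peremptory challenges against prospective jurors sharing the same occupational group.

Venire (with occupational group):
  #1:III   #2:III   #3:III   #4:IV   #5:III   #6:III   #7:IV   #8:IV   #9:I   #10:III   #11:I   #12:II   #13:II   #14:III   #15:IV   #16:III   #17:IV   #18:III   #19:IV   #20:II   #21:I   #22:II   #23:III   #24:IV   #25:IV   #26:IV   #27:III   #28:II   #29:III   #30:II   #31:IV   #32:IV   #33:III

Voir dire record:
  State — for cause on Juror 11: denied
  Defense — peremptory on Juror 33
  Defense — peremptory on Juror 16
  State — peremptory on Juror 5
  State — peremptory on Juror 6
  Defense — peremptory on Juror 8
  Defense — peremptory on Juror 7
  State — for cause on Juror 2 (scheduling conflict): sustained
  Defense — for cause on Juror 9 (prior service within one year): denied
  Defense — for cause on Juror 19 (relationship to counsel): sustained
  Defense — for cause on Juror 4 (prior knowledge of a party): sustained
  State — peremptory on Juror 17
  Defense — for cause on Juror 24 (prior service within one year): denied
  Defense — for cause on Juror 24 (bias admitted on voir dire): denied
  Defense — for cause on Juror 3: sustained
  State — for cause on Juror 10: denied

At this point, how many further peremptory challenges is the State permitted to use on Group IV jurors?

State peremptories so far: #5, #6, #17 — 3 of 4 used, 1 left overall.
Against Group IV: #17 — 1 used; per-group cap 2 leaves 1.
Binding limit: min(1, 1) = 1.

1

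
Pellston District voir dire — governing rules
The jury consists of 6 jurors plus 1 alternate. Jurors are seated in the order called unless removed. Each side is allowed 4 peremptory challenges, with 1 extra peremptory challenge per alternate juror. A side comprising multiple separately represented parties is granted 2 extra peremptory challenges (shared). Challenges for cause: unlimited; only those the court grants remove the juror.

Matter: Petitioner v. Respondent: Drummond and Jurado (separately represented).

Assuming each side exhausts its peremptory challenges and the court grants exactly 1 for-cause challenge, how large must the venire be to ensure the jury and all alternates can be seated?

Seats to fill: 6 + 1 alternates = 7.
Peremptories — Petitioner: 4 + 1×1 = 5; Respondent: 4 + 1×1 + 2 = 7; total 12.
For-cause removals: 1.
Minimum venire: 7 + 12 + 1 = 20.

20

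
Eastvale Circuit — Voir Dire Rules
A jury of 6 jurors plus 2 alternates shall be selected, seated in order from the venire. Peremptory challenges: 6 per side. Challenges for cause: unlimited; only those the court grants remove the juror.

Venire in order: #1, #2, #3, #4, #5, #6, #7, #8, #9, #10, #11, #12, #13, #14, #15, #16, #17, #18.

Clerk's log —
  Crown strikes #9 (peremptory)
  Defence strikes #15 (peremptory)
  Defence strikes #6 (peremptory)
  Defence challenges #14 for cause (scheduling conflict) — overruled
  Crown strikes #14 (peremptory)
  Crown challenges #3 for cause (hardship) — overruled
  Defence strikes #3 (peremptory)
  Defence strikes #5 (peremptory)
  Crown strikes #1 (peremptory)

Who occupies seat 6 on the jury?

Removed: #1, #3, #5, #6, #9, #14, #15.
Filling seats in venire order through position 6: #2, #4, #7, #8, #10, #11.
So seat 6 is #11.

11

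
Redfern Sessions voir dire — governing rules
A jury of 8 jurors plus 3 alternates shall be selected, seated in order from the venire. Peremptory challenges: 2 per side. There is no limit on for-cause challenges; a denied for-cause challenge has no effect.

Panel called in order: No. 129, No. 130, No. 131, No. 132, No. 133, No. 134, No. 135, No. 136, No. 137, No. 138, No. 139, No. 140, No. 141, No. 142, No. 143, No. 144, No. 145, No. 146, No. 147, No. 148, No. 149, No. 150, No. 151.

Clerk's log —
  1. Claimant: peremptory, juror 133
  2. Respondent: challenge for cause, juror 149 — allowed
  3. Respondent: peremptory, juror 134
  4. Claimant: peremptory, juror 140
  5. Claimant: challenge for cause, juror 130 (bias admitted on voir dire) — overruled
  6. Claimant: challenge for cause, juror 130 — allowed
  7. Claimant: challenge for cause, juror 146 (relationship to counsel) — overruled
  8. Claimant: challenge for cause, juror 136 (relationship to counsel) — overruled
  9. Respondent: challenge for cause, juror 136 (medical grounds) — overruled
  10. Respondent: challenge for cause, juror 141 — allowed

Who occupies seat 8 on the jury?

Removed: #130, #133, #134, #140, #141, #149. (#136, #146 stay — for-cause denied.)
Filling seats in venire order through position 8: #129, #131, #132, #135, #136, #137, #138, #139.
So seat 8 is #139.

139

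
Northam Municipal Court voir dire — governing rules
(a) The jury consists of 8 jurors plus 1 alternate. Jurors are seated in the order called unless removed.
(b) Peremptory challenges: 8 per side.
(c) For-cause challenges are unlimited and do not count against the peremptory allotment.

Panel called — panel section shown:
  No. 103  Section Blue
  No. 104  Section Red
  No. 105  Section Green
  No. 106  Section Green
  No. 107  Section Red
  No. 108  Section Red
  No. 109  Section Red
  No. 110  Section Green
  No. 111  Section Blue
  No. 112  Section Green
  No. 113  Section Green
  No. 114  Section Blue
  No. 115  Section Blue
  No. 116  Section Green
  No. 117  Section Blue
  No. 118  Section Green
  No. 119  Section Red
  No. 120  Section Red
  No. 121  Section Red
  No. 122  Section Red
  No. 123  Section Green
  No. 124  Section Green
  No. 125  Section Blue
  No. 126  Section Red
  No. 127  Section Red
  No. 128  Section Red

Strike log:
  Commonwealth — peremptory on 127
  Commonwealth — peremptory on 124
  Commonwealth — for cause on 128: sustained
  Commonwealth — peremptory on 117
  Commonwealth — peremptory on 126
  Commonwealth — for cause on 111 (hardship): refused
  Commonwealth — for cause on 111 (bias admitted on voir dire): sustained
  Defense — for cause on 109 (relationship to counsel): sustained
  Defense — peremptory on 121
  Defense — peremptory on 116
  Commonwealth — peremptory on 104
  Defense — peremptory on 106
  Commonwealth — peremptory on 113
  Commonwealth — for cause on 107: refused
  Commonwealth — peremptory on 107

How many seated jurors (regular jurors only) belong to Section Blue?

Removed: #104, #106, #107, #109, #111, #113, #116, #117, #121, #124, #126, #127, #128.
Seated jurors 1–8: #103, #105, #108, #110, #112, #114, #115, #118 (alternates #119 not counted).
Of those, in Section Blue: #103, #114, #115 → 3.

3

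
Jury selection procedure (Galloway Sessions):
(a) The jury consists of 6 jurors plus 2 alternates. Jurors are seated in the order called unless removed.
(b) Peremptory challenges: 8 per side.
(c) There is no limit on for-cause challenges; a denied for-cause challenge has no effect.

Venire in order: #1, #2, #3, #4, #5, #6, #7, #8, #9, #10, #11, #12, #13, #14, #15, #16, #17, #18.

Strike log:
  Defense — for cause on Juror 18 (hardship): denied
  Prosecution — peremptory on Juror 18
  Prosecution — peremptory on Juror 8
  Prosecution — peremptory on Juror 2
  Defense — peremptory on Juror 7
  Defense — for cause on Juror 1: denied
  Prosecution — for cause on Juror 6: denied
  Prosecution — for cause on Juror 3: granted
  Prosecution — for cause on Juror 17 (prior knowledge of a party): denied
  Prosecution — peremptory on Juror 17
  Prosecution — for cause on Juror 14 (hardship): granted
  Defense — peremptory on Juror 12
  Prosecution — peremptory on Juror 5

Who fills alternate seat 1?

13

Removed: #2, #3, #5, #7, #8, #12, #14, #17, #18. (#1, #6 stay — for-cause denied.)
Seating in order: seats 1–6 → #1, #4, #6, #9, #10, #11; alternates → #13, #15.
So alternate 1 is #13.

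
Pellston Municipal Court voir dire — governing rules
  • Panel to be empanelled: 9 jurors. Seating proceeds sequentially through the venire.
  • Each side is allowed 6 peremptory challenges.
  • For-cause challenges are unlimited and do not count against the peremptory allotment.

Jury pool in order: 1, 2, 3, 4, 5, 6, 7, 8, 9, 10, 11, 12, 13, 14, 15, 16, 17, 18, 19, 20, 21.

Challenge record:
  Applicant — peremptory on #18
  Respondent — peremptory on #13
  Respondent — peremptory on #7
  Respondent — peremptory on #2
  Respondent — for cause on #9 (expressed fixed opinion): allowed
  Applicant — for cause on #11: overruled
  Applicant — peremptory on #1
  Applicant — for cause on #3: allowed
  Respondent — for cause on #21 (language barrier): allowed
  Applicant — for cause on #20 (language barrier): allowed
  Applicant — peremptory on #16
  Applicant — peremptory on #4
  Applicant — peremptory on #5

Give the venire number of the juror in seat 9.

19

Removed: #1, #2, #3, #4, #5, #7, #9, #13, #16, #18, #20, #21. (#11 stays — for-cause denied.)
Seating in order: seats 1–9 → #6, #8, #10, #11, #12, #14, #15, #17, #19.
So seat 9 is #19.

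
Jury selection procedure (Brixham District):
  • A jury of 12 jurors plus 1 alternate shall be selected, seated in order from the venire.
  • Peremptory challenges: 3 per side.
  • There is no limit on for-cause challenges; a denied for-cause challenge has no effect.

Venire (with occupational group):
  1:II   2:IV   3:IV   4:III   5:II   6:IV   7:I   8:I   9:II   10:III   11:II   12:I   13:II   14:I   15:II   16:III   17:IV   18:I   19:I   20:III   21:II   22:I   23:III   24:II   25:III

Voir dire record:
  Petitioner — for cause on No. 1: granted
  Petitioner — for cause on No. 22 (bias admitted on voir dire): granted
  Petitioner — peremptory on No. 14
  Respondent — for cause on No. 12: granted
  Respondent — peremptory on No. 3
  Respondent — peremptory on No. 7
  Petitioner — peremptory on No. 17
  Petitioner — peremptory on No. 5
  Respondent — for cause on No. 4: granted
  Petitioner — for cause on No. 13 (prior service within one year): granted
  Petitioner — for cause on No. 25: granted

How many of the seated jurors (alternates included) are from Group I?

3

Removed: #1, #3, #4, #5, #7, #12, #13, #14, #17, #22, #25.
Seated (13 incl. alternates): #2, #6, #8, #9, #10, #11, #15, #16, #18, #19, #20, #21, #23.
Of those, in Group I: #8, #18, #19 → 3.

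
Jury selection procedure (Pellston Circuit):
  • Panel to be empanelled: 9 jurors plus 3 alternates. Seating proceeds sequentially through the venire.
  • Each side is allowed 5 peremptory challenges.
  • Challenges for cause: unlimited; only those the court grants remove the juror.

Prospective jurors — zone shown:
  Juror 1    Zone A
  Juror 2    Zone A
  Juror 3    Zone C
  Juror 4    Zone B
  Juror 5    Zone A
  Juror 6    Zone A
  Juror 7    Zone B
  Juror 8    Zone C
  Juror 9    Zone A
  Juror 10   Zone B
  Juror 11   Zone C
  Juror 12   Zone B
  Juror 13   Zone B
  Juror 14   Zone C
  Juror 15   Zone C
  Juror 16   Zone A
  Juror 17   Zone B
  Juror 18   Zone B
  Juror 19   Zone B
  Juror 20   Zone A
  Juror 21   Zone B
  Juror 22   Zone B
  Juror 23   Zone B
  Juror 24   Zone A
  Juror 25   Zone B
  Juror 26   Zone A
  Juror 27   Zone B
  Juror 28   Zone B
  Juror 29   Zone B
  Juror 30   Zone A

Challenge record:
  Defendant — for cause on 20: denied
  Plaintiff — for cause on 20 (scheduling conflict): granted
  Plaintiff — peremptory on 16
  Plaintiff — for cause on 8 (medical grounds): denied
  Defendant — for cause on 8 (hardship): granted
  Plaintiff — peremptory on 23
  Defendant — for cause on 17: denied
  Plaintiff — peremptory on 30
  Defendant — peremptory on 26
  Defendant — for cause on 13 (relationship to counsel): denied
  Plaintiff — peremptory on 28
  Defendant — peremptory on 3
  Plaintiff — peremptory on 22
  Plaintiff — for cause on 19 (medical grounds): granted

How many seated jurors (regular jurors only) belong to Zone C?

1

Removed: #3, #8, #16, #19, #20, #22, #23, #26, #28, #30.
Seated jurors 1–9: #1, #2, #4, #5, #6, #7, #9, #10, #11 (alternates #12, #13, #14 not counted).
Of those, in Zone C: #11 → 1.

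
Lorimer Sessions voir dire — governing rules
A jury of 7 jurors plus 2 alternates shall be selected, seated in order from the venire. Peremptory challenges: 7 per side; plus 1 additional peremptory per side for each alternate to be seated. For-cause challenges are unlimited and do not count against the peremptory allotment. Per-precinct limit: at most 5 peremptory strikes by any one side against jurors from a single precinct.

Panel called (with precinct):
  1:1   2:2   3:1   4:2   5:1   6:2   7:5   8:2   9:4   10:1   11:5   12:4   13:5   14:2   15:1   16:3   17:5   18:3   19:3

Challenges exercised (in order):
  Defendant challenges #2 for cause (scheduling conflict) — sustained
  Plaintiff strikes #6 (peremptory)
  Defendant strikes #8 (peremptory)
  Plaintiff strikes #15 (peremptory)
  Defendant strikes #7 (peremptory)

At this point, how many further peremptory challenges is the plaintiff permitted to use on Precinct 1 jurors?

Plaintiff peremptories so far: #6, #15 — 2 of 9 used, 7 left overall.
Against Precinct 1: #15 — 1 used; per-precinct cap 5 leaves 4.
Binding limit: min(7, 4) = 4.

4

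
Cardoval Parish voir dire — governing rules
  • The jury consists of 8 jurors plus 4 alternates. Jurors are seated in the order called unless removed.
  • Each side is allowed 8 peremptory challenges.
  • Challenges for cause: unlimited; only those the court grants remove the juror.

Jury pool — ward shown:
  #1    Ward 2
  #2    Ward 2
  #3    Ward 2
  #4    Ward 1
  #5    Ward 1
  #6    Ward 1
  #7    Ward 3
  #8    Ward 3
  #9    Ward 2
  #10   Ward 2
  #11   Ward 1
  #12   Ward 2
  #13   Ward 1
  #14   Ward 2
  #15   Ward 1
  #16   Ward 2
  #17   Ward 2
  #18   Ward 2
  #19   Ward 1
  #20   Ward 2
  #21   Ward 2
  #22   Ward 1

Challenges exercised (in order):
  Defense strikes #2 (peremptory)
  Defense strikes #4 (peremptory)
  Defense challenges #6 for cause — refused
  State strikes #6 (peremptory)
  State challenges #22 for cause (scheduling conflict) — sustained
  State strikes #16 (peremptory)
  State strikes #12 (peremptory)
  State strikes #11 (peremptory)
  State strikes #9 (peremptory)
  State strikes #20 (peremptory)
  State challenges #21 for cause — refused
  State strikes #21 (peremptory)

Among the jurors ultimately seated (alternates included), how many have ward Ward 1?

4

Removed: #2, #4, #6, #9, #11, #12, #16, #20, #21, #22.
Seated (12 incl. alternates): #1, #3, #5, #7, #8, #10, #13, #14, #15, #17, #18, #19.
Of those, in Ward 1: #5, #13, #15, #19 → 4.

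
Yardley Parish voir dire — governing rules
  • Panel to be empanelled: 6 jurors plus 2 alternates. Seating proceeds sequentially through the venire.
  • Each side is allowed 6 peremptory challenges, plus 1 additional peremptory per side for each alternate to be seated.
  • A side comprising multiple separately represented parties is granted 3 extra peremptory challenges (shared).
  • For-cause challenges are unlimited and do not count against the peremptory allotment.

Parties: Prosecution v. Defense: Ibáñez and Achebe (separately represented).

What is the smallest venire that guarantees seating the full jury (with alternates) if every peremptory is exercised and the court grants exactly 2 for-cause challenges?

Seats to fill: 6 + 2 alternates = 8.
Peremptories — Prosecution: 6 + 1×2 = 8; Defense: 6 + 1×2 + 3 = 11; total 19.
For-cause removals: 2.
Minimum venire: 8 + 19 + 2 = 29.

29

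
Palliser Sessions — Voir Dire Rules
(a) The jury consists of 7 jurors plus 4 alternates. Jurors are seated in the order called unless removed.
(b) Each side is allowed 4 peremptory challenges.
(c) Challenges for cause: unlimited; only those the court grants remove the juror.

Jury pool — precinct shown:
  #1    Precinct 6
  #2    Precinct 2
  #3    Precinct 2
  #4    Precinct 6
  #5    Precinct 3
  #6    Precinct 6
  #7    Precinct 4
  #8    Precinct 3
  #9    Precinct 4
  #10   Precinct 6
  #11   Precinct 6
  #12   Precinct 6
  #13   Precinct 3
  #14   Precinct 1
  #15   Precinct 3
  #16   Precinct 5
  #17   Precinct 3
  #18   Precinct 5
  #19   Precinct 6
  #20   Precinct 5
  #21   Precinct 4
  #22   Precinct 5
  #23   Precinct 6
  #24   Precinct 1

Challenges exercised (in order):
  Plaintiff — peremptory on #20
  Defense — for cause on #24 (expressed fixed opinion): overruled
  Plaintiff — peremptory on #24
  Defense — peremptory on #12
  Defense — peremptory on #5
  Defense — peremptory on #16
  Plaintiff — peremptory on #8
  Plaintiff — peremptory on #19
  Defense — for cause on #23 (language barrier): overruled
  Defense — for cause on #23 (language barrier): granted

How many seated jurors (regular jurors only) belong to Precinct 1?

Removed: #5, #8, #12, #16, #19, #20, #23, #24.
Seated jurors 1–7: #1, #2, #3, #4, #6, #7, #9 (alternates #10, #11, #13, #14 not counted).
None of those are in Precinct 1 → 0.

0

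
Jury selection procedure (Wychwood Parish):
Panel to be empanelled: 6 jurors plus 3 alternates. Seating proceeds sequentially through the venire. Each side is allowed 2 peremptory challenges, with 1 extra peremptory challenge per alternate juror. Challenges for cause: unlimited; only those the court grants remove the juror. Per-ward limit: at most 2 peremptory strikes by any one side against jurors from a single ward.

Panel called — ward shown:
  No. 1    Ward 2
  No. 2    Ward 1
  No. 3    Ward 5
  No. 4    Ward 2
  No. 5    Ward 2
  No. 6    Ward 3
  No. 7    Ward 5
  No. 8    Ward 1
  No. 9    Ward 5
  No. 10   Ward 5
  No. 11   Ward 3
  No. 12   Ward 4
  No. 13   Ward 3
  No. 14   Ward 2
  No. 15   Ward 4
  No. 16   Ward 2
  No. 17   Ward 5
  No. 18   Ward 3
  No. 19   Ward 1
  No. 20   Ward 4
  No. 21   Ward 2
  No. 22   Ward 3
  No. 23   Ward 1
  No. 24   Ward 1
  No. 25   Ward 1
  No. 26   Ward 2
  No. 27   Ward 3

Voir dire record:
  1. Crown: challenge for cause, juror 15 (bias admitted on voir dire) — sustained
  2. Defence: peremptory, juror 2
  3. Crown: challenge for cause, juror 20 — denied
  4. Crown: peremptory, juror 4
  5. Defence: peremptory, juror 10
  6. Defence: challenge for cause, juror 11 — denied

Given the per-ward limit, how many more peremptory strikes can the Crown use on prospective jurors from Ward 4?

2

Crown peremptories so far: #4 — 1 of 5 used, 4 left overall.
Against Ward 4: none yet — per-ward cap 2 leaves 2.
Binding limit: min(4, 2) = 2.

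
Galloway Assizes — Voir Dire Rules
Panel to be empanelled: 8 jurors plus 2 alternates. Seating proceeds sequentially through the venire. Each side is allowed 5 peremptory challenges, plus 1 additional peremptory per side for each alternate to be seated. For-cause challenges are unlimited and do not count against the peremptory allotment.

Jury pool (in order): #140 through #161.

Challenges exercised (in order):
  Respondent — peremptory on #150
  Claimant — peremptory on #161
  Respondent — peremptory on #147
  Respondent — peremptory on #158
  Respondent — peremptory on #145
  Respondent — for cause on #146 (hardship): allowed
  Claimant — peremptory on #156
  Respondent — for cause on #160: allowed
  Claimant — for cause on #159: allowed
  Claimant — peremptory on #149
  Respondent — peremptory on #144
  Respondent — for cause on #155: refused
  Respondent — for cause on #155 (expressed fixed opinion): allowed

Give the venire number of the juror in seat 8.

Removed: #144, #145, #146, #147, #149, #150, #155, #156, #158, #159, #160, #161.
Filling seats in venire order through position 8: #140, #141, #142, #143, #148, #151, #152, #153.
So seat 8 is #153.

153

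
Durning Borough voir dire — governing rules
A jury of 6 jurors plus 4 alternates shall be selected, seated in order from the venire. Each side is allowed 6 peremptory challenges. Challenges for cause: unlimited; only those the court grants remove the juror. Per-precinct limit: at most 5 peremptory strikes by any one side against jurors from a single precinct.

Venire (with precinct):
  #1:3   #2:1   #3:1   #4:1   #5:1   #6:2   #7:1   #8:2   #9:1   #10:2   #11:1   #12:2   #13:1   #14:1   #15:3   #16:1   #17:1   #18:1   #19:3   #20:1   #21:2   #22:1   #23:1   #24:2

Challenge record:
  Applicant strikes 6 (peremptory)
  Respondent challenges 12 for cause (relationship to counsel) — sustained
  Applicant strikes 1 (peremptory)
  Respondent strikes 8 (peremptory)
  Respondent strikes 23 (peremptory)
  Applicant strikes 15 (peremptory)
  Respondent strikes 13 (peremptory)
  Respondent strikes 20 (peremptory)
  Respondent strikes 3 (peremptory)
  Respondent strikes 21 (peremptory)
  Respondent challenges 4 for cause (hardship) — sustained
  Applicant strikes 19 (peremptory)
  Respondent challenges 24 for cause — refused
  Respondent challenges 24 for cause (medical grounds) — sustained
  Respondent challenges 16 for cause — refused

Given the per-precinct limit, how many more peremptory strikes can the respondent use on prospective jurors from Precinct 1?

Respondent peremptories so far: #8, #23, #13, #20, #3, #21 — 6 of 6 used, 0 left overall.
Against Precinct 1: #23, #13, #20, #3 — 4 used; per-precinct cap 5 leaves 1.
Binding limit: min(0, 1) = 0.

0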